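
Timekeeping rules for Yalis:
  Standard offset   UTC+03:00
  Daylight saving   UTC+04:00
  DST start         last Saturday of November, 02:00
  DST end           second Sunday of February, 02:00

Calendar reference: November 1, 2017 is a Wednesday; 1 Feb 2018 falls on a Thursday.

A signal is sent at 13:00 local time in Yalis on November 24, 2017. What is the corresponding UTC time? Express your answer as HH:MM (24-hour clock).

1 November 2017 is a Wednesday, so Saturdays fall on 4, 11, 18, 25; the last is November 25.
1 February 2018 is a Thursday, so the first Sunday is February 4 and the second is February 11.
Daylight saving runs 25 November 2017 – 11 February 2018; November 24, 2017 is outside that window, so Yalis is on standard time at UTC+03:00.
13:00 local − 3h = 10:00 UTC.

10:00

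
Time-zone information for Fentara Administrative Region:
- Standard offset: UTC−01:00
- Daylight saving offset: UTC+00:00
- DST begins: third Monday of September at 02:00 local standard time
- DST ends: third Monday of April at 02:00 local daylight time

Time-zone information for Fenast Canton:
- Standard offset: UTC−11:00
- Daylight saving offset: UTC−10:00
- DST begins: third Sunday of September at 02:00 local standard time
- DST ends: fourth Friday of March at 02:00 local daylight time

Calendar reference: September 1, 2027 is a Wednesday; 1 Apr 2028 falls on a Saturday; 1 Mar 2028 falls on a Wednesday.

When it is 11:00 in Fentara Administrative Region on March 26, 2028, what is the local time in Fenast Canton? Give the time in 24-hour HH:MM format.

00:00

1 September 2027 is a Wednesday, so the first Monday is September 6 and the third is September 20.
1 April 2028 is a Saturday, so the first Monday is April 3 and the third is April 17.
Daylight saving runs 20 September 2027 – 17 April 2028; March 26, 2028 is inside that window, so Fentara Administrative Region is at UTC+00:00.
11:00 Fentara Administrative Region − 0h = 11:00 UTC.
1 September 2027 is a Wednesday, so the first Sunday is September 5 and the third is September 19.
1 March 2028 is a Wednesday, so the first Friday is March 3 and the fourth is March 24.
At the standard offset (UTC−11:00), 11:00 UTC − 11h = 00:00 Fenast Canton standard time.
Daylight saving runs 19 September 2027 – 24 March 2028; the standard-time date in Fenast Canton, March 26, 2028, is outside that window, so Fenast Canton is on standard time at UTC−11:00.
11:00 UTC − 11h = 00:00 Fenast Canton.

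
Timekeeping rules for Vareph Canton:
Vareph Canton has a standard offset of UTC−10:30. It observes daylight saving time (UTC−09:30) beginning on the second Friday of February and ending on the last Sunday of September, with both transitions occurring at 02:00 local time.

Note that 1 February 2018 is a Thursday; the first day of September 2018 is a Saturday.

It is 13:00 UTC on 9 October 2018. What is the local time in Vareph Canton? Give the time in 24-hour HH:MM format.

02:30

1 February 2018 is a Thursday, so the first Friday is February 2 and the second is February 9.
1 September 2018 is a Saturday, so Sundays fall on 2, 9, 16, 23, 30; the last is September 30.
At the standard offset (UTC−10:30), 13:00 UTC − 10h30m = 02:30 Vareph Canton standard time.
Daylight saving runs 9 February – 30 September; the standard-time date in Vareph Canton, 9 October 2018, is outside that window, so Vareph Canton is on standard time at UTC−10:30.
13:00 UTC − 10h30m = 02:30 local.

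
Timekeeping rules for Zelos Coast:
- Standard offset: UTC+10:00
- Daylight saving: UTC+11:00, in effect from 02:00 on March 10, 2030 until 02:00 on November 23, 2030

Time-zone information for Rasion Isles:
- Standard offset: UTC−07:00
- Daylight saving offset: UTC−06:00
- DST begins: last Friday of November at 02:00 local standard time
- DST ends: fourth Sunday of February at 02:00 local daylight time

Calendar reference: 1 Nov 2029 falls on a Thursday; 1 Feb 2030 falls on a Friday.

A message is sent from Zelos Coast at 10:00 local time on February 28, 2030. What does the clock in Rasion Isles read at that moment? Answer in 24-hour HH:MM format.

17:00

February 28, 2030 does not fall between 10 March and 23 November, so daylight saving is not in effect and Zelos Coast is at UTC+10:00.
10:00 Zelos Coast − 10h = 00:00 UTC.
1 November 2029 is a Thursday, so Fridays fall on 2, 9, 16, 23, 30; the last is November 30.
1 February 2030 is a Friday, so the first Sunday is February 3 and the fourth is February 24.
At the standard offset (UTC−07:00), 00:00 UTC − 7h = 17:00 Rasion Isles standard time (rolling into the previous day, 27 February 2030).
Daylight saving runs 30 November 2029 – 24 February 2030; the standard-time date in Rasion Isles, February 27, 2030, is outside that window, so Rasion Isles is on standard time at UTC−07:00.
00:00 UTC − 7h = 17:00 Rasion Isles (rolling into the previous day, 27 February 2030).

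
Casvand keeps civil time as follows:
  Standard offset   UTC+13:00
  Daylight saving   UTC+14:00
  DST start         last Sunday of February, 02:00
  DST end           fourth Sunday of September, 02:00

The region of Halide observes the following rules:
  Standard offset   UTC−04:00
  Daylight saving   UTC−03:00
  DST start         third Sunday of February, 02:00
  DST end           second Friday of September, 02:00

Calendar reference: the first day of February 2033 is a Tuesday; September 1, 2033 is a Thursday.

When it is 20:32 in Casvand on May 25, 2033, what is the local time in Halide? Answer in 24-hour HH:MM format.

1 February 2033 is a Tuesday, so Sundays fall on 6, 13, 20, 27; the last is February 27.
1 September 2033 is a Thursday, so the first Sunday is September 4 and the fourth is September 25.
May 25, 2033 falls between 27 February and 25 September, so daylight saving is in effect and Casvand is at UTC+14:00.
20:32 Casvand − 14h = 06:32 UTC.
1 February 2033 is a Tuesday, so the first Sunday is February 6 and the third is February 20.
1 September 2033 is a Thursday, so the first Friday is September 2 and the second is September 9.
At the standard offset (UTC−04:00), 06:32 UTC − 4h = 02:32 Halide standard time.
The standard-time date in Halide, May 25, 2033, lies within the daylight-saving period (20 February – 9 September), so Halide is on daylight time, UTC−03:00.
06:32 UTC − 3h = 03:32 Halide.

03:32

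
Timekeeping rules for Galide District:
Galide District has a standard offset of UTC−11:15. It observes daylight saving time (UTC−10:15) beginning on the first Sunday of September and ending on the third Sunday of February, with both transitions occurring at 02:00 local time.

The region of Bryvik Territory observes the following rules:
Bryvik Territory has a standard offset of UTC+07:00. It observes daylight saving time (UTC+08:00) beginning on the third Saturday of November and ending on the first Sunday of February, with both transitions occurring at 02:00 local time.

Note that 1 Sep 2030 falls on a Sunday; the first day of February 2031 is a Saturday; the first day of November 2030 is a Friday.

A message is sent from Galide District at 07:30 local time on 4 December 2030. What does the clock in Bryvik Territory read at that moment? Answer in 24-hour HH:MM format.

01:45

1 September 2030 is a Sunday, so the first Sunday is September 1.
1 February 2031 is a Saturday, so the first Sunday is February 2 and the third is February 16.
4 December 2030 lies within the daylight-saving period (1 September 2030 – 16 February 2031), so Galide District is on daylight time, UTC−10:15.
07:30 Galide District + 10h15m = 17:45 UTC.
1 November 2030 is a Friday, so the first Saturday is November 2 and the third is November 16.
1 February 2031 is a Saturday, so the first Sunday is February 2.
At the standard offset (UTC+07:00), 17:45 UTC + 7h = 00:45 Bryvik Territory standard time (rolling into the next day, 5 December 2030).
The standard-time date in Bryvik Territory, 5 December 2030, lies within the daylight-saving period (16 November 2030 – 2 February 2031), so Bryvik Territory is on daylight time, UTC+08:00.
17:45 UTC + 8h = 01:45 Bryvik Territory (rolling into the next day, 5 December 2030).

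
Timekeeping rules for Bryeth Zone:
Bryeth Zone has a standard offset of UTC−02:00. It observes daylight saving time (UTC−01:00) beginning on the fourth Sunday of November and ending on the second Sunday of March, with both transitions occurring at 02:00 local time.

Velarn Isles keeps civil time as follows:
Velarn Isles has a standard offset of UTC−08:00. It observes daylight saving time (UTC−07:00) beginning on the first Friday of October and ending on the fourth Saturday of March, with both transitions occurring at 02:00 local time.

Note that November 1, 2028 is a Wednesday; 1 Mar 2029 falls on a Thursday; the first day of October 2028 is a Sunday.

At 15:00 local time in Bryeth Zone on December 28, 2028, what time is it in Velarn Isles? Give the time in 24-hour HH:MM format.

09:00

1 November 2028 is a Wednesday, so the first Sunday is November 5 and the fourth is November 26.
1 March 2029 is a Thursday, so the first Sunday is March 4 and the second is March 11.
December 28, 2028 falls between 26 November 2028 and 11 March 2029, so daylight saving is in effect and Bryeth Zone is at UTC−01:00.
15:00 Bryeth Zone + 1h = 16:00 UTC.
1 October 2028 is a Sunday, so the first Friday is October 6.
1 March 2029 is a Thursday, so the first Saturday is March 3 and the fourth is March 24.
At the standard offset (UTC−08:00), 16:00 UTC − 8h = 08:00 Velarn Isles standard time.
The standard-time date in Velarn Isles, December 28, 2028, falls between 6 October 2028 and 24 March 2029, so daylight saving is in effect and Velarn Isles is at UTC−07:00.
16:00 UTC − 7h = 09:00 Velarn Isles.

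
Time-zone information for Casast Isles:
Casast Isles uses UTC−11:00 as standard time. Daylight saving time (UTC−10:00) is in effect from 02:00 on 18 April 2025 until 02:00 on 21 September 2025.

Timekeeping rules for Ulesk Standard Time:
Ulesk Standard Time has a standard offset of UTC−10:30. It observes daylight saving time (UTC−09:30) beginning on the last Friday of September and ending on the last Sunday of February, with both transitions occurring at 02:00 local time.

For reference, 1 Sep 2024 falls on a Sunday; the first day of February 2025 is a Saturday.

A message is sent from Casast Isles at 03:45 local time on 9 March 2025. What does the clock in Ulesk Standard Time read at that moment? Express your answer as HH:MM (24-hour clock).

Daylight saving runs 18 April – 21 September; 9 March 2025 is outside that window, so Casast Isles is on standard time at UTC−11:00.
03:45 Casast Isles + 11h = 14:45 UTC.
1 September 2024 is a Sunday, so Fridays fall on 6, 13, 20, 27; the last is September 27.
1 February 2025 is a Saturday, so Sundays fall on 2, 9, 16, 23; the last is February 23.
At the standard offset (UTC−10:30), 14:45 UTC − 10h30m = 04:15 Ulesk Standard Time standard time.
The standard-time date in Ulesk Standard Time, 9 March 2025, does not fall between 27 September 2024 and 23 February 2025, so daylight saving is not in effect and Ulesk Standard Time is at UTC−10:30.
14:45 UTC − 10h30m = 04:15 Ulesk Standard Time.

04:15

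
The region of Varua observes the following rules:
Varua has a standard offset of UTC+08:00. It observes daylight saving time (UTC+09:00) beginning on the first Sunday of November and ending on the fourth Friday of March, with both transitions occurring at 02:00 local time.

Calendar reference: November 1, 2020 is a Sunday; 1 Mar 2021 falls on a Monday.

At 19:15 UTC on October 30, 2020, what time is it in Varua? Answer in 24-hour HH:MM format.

03:15

1 November 2020 is a Sunday, so the first Sunday is November 1.
1 March 2021 is a Monday, so the first Friday is March 5 and the fourth is March 26.
At the standard offset (UTC+08:00), 19:15 UTC + 8h = 03:15 Varua standard time (rolling into the next day, 31 October 2020).
Daylight saving runs 1 November 2020 – 26 March 2021; the standard-time date in Varua, October 31, 2020, is outside that window, so Varua is on standard time at UTC+08:00.
19:15 UTC + 8h = 03:15 local (rolling into the next day, 31 October 2020).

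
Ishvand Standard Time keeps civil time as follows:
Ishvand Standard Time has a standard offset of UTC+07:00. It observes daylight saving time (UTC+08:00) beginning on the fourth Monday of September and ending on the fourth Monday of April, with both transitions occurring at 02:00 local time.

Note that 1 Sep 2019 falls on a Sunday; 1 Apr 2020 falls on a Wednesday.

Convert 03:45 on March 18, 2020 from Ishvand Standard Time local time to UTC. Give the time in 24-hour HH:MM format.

1 September 2019 is a Sunday, so the first Monday is September 2 and the fourth is September 23.
1 April 2020 is a Wednesday, so the first Monday is April 6 and the fourth is April 27.
March 18, 2020 falls between 23 September 2019 and 27 April 2020, so daylight saving is in effect and Ishvand Standard Time is at UTC+08:00.
03:45 local − 8h = 19:45 UTC (rolling into the previous day, 17 March 2020).

19:45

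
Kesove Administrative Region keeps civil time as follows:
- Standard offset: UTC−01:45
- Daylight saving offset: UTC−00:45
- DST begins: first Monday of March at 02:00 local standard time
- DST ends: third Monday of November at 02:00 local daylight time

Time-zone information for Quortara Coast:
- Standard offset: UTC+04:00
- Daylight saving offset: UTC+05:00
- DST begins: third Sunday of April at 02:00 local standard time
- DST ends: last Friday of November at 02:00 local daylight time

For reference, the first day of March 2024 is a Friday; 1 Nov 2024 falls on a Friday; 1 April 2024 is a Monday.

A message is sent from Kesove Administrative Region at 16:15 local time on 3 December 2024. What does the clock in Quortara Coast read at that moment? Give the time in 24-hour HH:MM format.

22:00

1 March 2024 is a Friday, so the first Monday is March 4.
1 November 2024 is a Friday, so the first Monday is November 4 and the third is November 18.
3 December 2024 does not fall between 4 March and 18 November, so daylight saving is not in effect and Kesove Administrative Region is at UTC−01:45.
16:15 Kesove Administrative Region + 1h45m = 18:00 UTC.
1 April 2024 is a Monday, so the first Sunday is April 7 and the third is April 21.
1 November 2024 is a Friday, so Fridays fall on 1, 8, 15, 22, 29; the last is November 29.
At the standard offset (UTC+04:00), 18:00 UTC + 4h = 22:00 Quortara Coast standard time.
The standard-time date in Quortara Coast, 3 December 2024, does not fall between 21 April and 29 November, so daylight saving is not in effect and Quortara Coast is at UTC+04:00.
18:00 UTC + 4h = 22:00 Quortara Coast.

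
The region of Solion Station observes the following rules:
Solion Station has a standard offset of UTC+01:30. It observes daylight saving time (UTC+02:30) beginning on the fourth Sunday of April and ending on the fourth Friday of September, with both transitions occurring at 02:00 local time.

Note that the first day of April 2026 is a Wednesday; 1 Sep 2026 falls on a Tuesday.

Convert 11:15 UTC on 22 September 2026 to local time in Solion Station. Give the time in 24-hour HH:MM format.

13:45

1 April 2026 is a Wednesday, so the first Sunday is April 5 and the fourth is April 26.
1 September 2026 is a Tuesday, so the first Friday is September 4 and the fourth is September 25.
At the standard offset (UTC+01:30), 11:15 UTC + 1h30m = 12:45 Solion Station standard time.
The standard-time date in Solion Station, 22 September 2026, falls between 26 April and 25 September, so daylight saving is in effect and Solion Station is at UTC+02:30.
11:15 UTC + 2h30m = 13:45 local.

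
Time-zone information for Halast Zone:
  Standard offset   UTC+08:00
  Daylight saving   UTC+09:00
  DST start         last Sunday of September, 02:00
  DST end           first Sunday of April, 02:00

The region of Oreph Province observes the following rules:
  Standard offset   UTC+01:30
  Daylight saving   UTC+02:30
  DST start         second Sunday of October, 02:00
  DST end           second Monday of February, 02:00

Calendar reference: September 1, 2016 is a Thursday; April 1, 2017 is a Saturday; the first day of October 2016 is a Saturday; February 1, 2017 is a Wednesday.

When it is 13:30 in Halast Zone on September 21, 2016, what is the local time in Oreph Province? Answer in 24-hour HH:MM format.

07:00

1 September 2016 is a Thursday, so Sundays fall on 4, 11, 18, 25; the last is September 25.
1 April 2017 is a Saturday, so the first Sunday is April 2.
Daylight saving runs 25 September 2016 – 2 April 2017; September 21, 2016 is outside that window, so Halast Zone is on standard time at UTC+08:00.
13:30 Halast Zone − 8h = 05:30 UTC.
1 October 2016 is a Saturday, so the first Sunday is October 2 and the second is October 9.
1 February 2017 is a Wednesday, so the first Monday is February 6 and the second is February 13.
At the standard offset (UTC+01:30), 05:30 UTC + 1h30m = 07:00 Oreph Province standard time.
Daylight saving runs 9 October 2016 – 13 February 2017; the standard-time date in Oreph Province, September 21, 2016, is outside that window, so Oreph Province is on standard time at UTC+01:30.
05:30 UTC + 1h30m = 07:00 Oreph Province.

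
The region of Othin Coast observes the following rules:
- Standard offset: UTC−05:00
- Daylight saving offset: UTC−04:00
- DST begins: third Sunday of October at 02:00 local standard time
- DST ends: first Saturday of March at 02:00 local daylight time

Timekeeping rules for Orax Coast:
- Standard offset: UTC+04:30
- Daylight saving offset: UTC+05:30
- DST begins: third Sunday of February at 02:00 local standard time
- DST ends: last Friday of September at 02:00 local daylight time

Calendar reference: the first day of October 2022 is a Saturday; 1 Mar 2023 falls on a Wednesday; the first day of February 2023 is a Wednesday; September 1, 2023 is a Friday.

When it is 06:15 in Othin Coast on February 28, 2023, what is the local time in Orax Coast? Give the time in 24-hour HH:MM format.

15:45

1 October 2022 is a Saturday, so the first Sunday is October 2 and the third is October 16.
1 March 2023 is a Wednesday, so the first Saturday is March 4.
February 28, 2023 falls between 16 October 2022 and 4 March 2023, so daylight saving is in effect and Othin Coast is at UTC−04:00.
06:15 Othin Coast + 4h = 10:15 UTC.
1 February 2023 is a Wednesday, so the first Sunday is February 5 and the third is February 19.
1 September 2023 is a Friday, so Fridays fall on 1, 8, 15, 22, 29; the last is September 29.
At the standard offset (UTC+04:30), 10:15 UTC + 4h30m = 14:45 Orax Coast standard time.
The standard-time date in Orax Coast, February 28, 2023, falls between 19 February and 29 September, so daylight saving is in effect and Orax Coast is at UTC+05:30.
10:15 UTC + 5h30m = 15:45 Orax Coast.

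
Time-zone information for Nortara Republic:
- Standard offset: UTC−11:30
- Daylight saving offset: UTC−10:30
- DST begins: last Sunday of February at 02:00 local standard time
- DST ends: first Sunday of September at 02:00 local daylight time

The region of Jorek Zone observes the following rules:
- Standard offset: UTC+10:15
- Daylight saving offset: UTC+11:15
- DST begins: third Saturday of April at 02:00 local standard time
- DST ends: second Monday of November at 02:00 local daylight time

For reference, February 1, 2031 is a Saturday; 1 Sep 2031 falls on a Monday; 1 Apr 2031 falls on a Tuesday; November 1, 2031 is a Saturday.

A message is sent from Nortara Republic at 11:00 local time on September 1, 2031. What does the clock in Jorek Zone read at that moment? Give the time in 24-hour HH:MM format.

1 February 2031 is a Saturday, so Sundays fall on 2, 9, 16, 23; the last is February 23.
1 September 2031 is a Monday, so the first Sunday is September 7.
September 1, 2031 lies within the daylight-saving period (23 February – 7 September), so Nortara Republic is on daylight time, UTC−10:30.
11:00 Nortara Republic + 10h30m = 21:30 UTC.
1 April 2031 is a Tuesday, so the first Saturday is April 5 and the third is April 19.
1 November 2031 is a Saturday, so the first Monday is November 3 and the second is November 10.
At the standard offset (UTC+10:15), 21:30 UTC + 10h15m = 07:45 Jorek Zone standard time (rolling into the next day, 2 September 2031).
Daylight saving runs 19 April – 10 November; the standard-time date in Jorek Zone, September 2, 2031, is inside that window, so Jorek Zone is at UTC+11:15.
21:30 UTC + 11h15m = 08:45 Jorek Zone (rolling into the next day, 2 September 2031).

08:45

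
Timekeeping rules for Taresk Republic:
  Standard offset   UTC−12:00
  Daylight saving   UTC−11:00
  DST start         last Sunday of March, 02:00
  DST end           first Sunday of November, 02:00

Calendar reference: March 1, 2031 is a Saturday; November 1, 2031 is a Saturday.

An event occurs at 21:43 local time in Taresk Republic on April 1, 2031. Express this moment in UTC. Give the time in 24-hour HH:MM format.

1 March 2031 is a Saturday, so Sundays fall on 2, 9, 16, 23, 30; the last is March 30.
1 November 2031 is a Saturday, so the first Sunday is November 2.
April 1, 2031 falls between 30 March and 2 November, so daylight saving is in effect and Taresk Republic is at UTC−11:00.
21:43 local + 11h = 08:43 UTC (rolling into the next day, 2 April 2031).

08:43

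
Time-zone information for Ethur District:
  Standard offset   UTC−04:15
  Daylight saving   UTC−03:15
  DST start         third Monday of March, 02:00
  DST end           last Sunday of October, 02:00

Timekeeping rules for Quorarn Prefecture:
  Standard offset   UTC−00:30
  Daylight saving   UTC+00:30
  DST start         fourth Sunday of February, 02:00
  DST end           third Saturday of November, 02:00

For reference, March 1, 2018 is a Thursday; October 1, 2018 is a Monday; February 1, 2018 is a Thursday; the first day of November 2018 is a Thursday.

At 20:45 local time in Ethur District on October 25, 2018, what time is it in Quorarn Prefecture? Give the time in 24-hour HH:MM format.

1 March 2018 is a Thursday, so the first Monday is March 5 and the third is March 19.
1 October 2018 is a Monday, so Sundays fall on 7, 14, 21, 28; the last is October 28.
Daylight saving runs 19 March – 28 October; October 25, 2018 is inside that window, so Ethur District is at UTC−03:15.
20:45 Ethur District + 3h15m = 00:00 UTC (rolling into the next day, 26 October 2018).
1 February 2018 is a Thursday, so the first Sunday is February 4 and the fourth is February 25.
1 November 2018 is a Thursday, so the first Saturday is November 3 and the third is November 17.
At the standard offset (UTC−00:30), 00:00 UTC − 0h30m = 23:30 Quorarn Prefecture standard time (rolling into the previous day, 25 October 2018).
Daylight saving runs 25 February – 17 November; the standard-time date in Quorarn Prefecture, October 25, 2018, is inside that window, so Quorarn Prefecture is at UTC+00:30.
00:00 UTC + 0h30m = 00:30 Quorarn Prefecture.

00:30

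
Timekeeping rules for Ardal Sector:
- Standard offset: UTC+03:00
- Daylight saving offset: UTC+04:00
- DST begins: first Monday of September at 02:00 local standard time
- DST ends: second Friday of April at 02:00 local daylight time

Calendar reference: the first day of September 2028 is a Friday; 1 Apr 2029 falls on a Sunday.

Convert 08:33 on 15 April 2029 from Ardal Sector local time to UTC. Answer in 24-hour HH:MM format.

1 September 2028 is a Friday, so the first Monday is September 4.
1 April 2029 is a Sunday, so the first Friday is April 6 and the second is April 13.
Daylight saving runs 4 September 2028 – 13 April 2029; 15 April 2029 is outside that window, so Ardal Sector is on standard time at UTC+03:00.
08:33 local − 3h = 05:33 UTC.

05:33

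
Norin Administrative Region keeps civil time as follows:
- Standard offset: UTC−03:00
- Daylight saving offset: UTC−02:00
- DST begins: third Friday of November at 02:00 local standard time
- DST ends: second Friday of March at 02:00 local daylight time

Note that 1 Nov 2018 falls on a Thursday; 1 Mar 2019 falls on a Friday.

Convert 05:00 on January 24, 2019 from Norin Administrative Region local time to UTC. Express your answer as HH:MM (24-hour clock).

07:00

1 November 2018 is a Thursday, so the first Friday is November 2 and the third is November 16.
1 March 2019 is a Friday, so the first Friday is March 1 and the second is March 8.
January 24, 2019 falls between 16 November 2018 and 8 March 2019, so daylight saving is in effect and Norin Administrative Region is at UTC−02:00.
05:00 local + 2h = 07:00 UTC.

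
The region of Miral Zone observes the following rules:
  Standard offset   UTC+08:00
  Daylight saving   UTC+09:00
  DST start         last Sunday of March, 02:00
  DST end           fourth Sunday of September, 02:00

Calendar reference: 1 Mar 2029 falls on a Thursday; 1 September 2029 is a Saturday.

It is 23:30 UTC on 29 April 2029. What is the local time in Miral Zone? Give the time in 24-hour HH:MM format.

08:30

1 March 2029 is a Thursday, so Sundays fall on 4, 11, 18, 25; the last is March 25.
1 September 2029 is a Saturday, so the first Sunday is September 2 and the fourth is September 23.
At the standard offset (UTC+08:00), 23:30 UTC + 8h = 07:30 Miral Zone standard time (rolling into the next day, 30 April 2029).
The standard-time date in Miral Zone, 30 April 2029, falls between 25 March and 23 September, so daylight saving is in effect and Miral Zone is at UTC+09:00.
23:30 UTC + 9h = 08:30 local (rolling into the next day, 30 April 2029).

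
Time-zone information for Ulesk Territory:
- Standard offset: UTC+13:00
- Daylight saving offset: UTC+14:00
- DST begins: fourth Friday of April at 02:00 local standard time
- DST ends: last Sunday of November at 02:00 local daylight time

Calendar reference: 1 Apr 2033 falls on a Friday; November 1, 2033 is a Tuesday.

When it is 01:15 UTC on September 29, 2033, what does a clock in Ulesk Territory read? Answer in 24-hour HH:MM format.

1 April 2033 is a Friday, so the first Friday is April 1 and the fourth is April 22.
1 November 2033 is a Tuesday, so Sundays fall on 6, 13, 20, 27; the last is November 27.
At the standard offset (UTC+13:00), 01:15 UTC + 13h = 14:15 Ulesk Territory standard time.
The standard-time date in Ulesk Territory, September 29, 2033, falls between 22 April and 27 November, so daylight saving is in effect and Ulesk Territory is at UTC+14:00.
01:15 UTC + 14h = 15:15 local.

15:15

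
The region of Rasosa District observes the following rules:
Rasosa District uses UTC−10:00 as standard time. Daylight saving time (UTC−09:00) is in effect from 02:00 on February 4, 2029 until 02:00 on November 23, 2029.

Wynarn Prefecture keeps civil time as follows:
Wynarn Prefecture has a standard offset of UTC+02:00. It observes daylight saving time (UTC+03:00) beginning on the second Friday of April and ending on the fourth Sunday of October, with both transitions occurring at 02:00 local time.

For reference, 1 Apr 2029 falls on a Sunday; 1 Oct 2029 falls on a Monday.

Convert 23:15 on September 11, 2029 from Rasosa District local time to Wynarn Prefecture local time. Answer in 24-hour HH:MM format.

11:15

September 11, 2029 falls between 4 February and 23 November, so daylight saving is in effect and Rasosa District is at UTC−09:00.
23:15 Rasosa District + 9h = 08:15 UTC (rolling into the next day, 12 September 2029).
1 April 2029 is a Sunday, so the first Friday is April 6 and the second is April 13.
1 October 2029 is a Monday, so the first Sunday is October 7 and the fourth is October 28.
At the standard offset (UTC+02:00), 08:15 UTC + 2h = 10:15 Wynarn Prefecture standard time.
Daylight saving runs 13 April – 28 October; the standard-time date in Wynarn Prefecture, September 12, 2029, is inside that window, so Wynarn Prefecture is at UTC+03:00.
08:15 UTC + 3h = 11:15 Wynarn Prefecture.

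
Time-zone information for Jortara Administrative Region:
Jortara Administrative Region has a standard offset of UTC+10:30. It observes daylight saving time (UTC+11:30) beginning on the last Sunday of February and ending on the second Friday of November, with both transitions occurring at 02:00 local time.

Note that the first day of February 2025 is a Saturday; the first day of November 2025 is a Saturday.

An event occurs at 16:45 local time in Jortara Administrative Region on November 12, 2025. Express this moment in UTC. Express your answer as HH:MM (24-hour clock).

1 February 2025 is a Saturday, so Sundays fall on 2, 9, 16, 23; the last is February 23.
1 November 2025 is a Saturday, so the first Friday is November 7 and the second is November 14.
Daylight saving runs 23 February – 14 November; November 12, 2025 is inside that window, so Jortara Administrative Region is at UTC+11:30.
16:45 local − 11h30m = 05:15 UTC.

05:15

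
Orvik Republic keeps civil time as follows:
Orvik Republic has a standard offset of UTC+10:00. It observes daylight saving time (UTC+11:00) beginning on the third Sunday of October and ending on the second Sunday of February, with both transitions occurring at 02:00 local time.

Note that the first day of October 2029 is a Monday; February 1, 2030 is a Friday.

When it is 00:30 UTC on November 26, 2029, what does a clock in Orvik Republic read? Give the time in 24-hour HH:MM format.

11:30

1 October 2029 is a Monday, so the first Sunday is October 7 and the third is October 21.
1 February 2030 is a Friday, so the first Sunday is February 3 and the second is February 10.
At the standard offset (UTC+10:00), 00:30 UTC + 10h = 10:30 Orvik Republic standard time.
The standard-time date in Orvik Republic, November 26, 2029, lies within the daylight-saving period (21 October 2029 – 10 February 2030), so Orvik Republic is on daylight time, UTC+11:00.
00:30 UTC + 11h = 11:30 local.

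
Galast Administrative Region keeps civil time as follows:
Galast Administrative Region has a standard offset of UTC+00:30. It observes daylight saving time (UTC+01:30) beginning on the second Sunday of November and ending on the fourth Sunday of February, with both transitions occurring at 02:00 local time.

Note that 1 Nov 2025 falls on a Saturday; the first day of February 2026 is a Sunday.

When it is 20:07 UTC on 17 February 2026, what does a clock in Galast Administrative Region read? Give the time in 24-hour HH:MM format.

21:37

1 November 2025 is a Saturday, so the first Sunday is November 2 and the second is November 9.
1 February 2026 is a Sunday, so the first Sunday is February 1 and the fourth is February 22.
At the standard offset (UTC+00:30), 20:07 UTC + 0h30m = 20:37 Galast Administrative Region standard time.
The standard-time date in Galast Administrative Region, 17 February 2026, falls between 9 November 2025 and 22 February 2026, so daylight saving is in effect and Galast Administrative Region is at UTC+01:30.
20:07 UTC + 1h30m = 21:37 local.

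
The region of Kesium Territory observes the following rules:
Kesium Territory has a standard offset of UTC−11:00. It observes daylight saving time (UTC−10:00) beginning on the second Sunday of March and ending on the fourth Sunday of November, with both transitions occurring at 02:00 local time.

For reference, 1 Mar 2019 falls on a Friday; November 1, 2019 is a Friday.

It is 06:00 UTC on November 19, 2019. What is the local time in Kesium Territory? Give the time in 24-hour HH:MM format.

1 March 2019 is a Friday, so the first Sunday is March 3 and the second is March 10.
1 November 2019 is a Friday, so the first Sunday is November 3 and the fourth is November 24.
At the standard offset (UTC−11:00), 06:00 UTC − 11h = 19:00 Kesium Territory standard time (rolling into the previous day, 18 November 2019).
Daylight saving runs 10 March – 24 November; the standard-time date in Kesium Territory, November 18, 2019, is inside that window, so Kesium Territory is at UTC−10:00.
06:00 UTC − 10h = 20:00 local (rolling into the previous day, 18 November 2019).

20:00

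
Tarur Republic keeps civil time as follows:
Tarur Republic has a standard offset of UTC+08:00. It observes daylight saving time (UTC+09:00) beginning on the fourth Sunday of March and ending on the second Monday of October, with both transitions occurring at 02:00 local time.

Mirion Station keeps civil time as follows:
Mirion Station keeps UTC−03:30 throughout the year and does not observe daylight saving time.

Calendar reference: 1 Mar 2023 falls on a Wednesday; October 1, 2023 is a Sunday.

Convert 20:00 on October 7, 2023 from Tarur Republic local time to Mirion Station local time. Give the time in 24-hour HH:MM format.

1 March 2023 is a Wednesday, so the first Sunday is March 5 and the fourth is March 26.
1 October 2023 is a Sunday, so the first Monday is October 2 and the second is October 9.
Daylight saving runs 26 March – 9 October; October 7, 2023 is inside that window, so Tarur Republic is at UTC+09:00.
20:00 Tarur Republic − 9h = 11:00 UTC.
Mirion Station stays on UTC−03:30 all year.
11:00 UTC − 3h30m = 07:30 Mirion Station.

07:30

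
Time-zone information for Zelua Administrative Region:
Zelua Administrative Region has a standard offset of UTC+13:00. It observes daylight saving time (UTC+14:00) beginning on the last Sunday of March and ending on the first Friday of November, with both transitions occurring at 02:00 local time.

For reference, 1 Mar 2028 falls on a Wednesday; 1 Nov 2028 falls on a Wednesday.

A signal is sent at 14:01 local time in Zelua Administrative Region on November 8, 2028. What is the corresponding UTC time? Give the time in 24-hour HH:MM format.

01:01

1 March 2028 is a Wednesday, so Sundays fall on 5, 12, 19, 26; the last is March 26.
1 November 2028 is a Wednesday, so the first Friday is November 3.
Daylight saving runs 26 March – 3 November; November 8, 2028 is outside that window, so Zelua Administrative Region is on standard time at UTC+13:00.
14:01 local − 13h = 01:01 UTC.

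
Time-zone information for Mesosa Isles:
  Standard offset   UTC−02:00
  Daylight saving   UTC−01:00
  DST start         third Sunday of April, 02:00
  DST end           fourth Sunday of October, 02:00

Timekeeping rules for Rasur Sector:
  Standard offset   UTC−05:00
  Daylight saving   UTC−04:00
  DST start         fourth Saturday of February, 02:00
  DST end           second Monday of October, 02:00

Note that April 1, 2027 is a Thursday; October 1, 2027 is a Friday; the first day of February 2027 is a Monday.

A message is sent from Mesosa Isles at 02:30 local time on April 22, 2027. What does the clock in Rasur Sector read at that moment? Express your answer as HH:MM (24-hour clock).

1 April 2027 is a Thursday, so the first Sunday is April 4 and the third is April 18.
1 October 2027 is a Friday, so the first Sunday is October 3 and the fourth is October 24.
April 22, 2027 lies within the daylight-saving period (18 April – 24 October), so Mesosa Isles is on daylight time, UTC−01:00.
02:30 Mesosa Isles + 1h = 03:30 UTC.
1 February 2027 is a Monday, so the first Saturday is February 6 and the fourth is February 27.
1 October 2027 is a Friday, so the first Monday is October 4 and the second is October 11.
At the standard offset (UTC−05:00), 03:30 UTC − 5h = 22:30 Rasur Sector standard time (rolling into the previous day, 21 April 2027).
The standard-time date in Rasur Sector, April 21, 2027, falls between 27 February and 11 October, so daylight saving is in effect and Rasur Sector is at UTC−04:00.
03:30 UTC − 4h = 23:30 Rasur Sector (rolling into the previous day, 21 April 2027).

23:30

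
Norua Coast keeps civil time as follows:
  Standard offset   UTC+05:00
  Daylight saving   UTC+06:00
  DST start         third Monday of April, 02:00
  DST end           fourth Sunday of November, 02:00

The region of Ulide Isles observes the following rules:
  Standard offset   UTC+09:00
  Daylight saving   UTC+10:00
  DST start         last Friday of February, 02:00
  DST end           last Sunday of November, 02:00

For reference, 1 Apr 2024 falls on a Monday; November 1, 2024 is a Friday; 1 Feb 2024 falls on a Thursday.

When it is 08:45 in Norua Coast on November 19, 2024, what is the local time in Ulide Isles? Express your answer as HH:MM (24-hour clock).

1 April 2024 is a Monday, so the first Monday is April 1 and the third is April 15.
1 November 2024 is a Friday, so the first Sunday is November 3 and the fourth is November 24.
Daylight saving runs 15 April – 24 November; November 19, 2024 is inside that window, so Norua Coast is at UTC+06:00.
08:45 Norua Coast − 6h = 02:45 UTC.
1 February 2024 is a Thursday, so Fridays fall on 2, 9, 16, 23; the last is February 23.
1 November 2024 is a Friday, so Sundays fall on 3, 10, 17, 24; the last is November 24.
At the standard offset (UTC+09:00), 02:45 UTC + 9h = 11:45 Ulide Isles standard time.
The standard-time date in Ulide Isles, November 19, 2024, falls between 23 February and 24 November, so daylight saving is in effect and Ulide Isles is at UTC+10:00.
02:45 UTC + 10h = 12:45 Ulide Isles.

12:45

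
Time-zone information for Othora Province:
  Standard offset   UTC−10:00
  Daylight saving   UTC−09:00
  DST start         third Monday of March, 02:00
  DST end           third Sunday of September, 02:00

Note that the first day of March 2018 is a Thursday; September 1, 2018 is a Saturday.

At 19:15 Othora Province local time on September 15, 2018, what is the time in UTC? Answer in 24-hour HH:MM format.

1 March 2018 is a Thursday, so the first Monday is March 5 and the third is March 19.
1 September 2018 is a Saturday, so the first Sunday is September 2 and the third is September 16.
Daylight saving runs 19 March – 16 September; September 15, 2018 is inside that window, so Othora Province is at UTC−09:00.
19:15 local + 9h = 04:15 UTC (rolling into the next day, 16 September 2018).

04:15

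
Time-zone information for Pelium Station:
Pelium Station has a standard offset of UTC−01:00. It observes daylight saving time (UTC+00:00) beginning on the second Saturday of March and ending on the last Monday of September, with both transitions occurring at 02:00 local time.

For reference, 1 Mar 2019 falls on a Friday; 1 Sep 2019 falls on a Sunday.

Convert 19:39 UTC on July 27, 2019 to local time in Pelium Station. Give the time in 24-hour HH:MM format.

1 March 2019 is a Friday, so the first Saturday is March 2 and the second is March 9.
1 September 2019 is a Sunday, so Mondays fall on 2, 9, 16, 23, 30; the last is September 30.
At the standard offset (UTC−01:00), 19:39 UTC − 1h = 18:39 Pelium Station standard time.
The standard-time date in Pelium Station, July 27, 2019, falls between 9 March and 30 September, so daylight saving is in effect and Pelium Station is at UTC+00:00.
19:39 UTC + 0h = 19:39 local.

19:39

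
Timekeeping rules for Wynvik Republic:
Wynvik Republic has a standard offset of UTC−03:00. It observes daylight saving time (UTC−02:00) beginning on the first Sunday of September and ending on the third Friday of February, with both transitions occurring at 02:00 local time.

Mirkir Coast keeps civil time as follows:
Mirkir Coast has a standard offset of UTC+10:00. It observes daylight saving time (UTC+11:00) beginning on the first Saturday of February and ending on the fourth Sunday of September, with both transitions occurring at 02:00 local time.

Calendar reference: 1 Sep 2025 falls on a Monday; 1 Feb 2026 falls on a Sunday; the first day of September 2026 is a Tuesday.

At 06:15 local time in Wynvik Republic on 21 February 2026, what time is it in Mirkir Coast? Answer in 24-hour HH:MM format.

1 September 2025 is a Monday, so the first Sunday is September 7.
1 February 2026 is a Sunday, so the first Friday is February 6 and the third is February 20.
21 February 2026 does not fall between 7 September 2025 and 20 February 2026, so daylight saving is not in effect and Wynvik Republic is at UTC−03:00.
06:15 Wynvik Republic + 3h = 09:15 UTC.
1 February 2026 is a Sunday, so the first Saturday is February 7.
1 September 2026 is a Tuesday, so the first Sunday is September 6 and the fourth is September 27.
At the standard offset (UTC+10:00), 09:15 UTC + 10h = 19:15 Mirkir Coast standard time.
The standard-time date in Mirkir Coast, 21 February 2026, lies within the daylight-saving period (7 February – 27 September), so Mirkir Coast is on daylight time, UTC+11:00.
09:15 UTC + 11h = 20:15 Mirkir Coast.

20:15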